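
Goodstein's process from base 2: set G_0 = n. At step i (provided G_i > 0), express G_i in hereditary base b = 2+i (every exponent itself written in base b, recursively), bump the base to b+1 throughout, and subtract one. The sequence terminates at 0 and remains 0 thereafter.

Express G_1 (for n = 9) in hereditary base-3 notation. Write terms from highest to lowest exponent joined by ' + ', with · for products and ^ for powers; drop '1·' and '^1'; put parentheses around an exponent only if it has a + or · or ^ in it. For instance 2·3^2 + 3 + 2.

step 0: 9 = 2^(2 + 1) + 1; sub 3 for 2: 3^(3 + 1) + 1; = 82; G_1 = 82−1 = 81
step 1: 81 = 3^(3 + 1); sub 4 for 3: 4^(4 + 1); = 1024; G_2 = 1024−1 = 1023

3^(3 + 1)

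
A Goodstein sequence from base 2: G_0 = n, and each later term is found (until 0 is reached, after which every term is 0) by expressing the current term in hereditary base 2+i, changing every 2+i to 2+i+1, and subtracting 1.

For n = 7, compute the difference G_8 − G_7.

7 —HB2→ 2^2 + 2 + 1 —bump→ 3^3 + 3 + 1 = 31 —(−1)→ 30
30 —HB3→ 3^3 + 3 —bump→ 4^4 + 4 = 260 —(−1)→ 259
259 —HB4→ 4^4 + 3 —bump→ 5^5 + 3 = 3128 —(−1)→ 3127
3127 —HB5→ 5^5 + 2 —bump→ 6^6 + 2 = 46658 —(−1)→ 46657
46657 —HB6→ 6^6 + 1 —bump→ 7^7 + 1 = 823544 —(−1)→ 823543
823543 —HB7→ 7^7 —bump→ 8^8 = 16777216 —(−1)→ 16777215
16777215 —HB8→ 7·8^7 + 7·8^6 + 7·8^5 + 7·8^4 + 7·8^3 + 7·8^2 + 7·8 + 7 —bump→ 7·9^7 + 7·9^6 + 7·9^5 + 7·9^4 + 7·9^3 + 7·9^2 + 7·9 + 7 = 37665880 —(−1)→ 37665879
37665879 —HB9→ 7·9^7 + 7·9^6 + 7·9^5 + 7·9^4 + 7·9^3 + 7·9^2 + 7·9 + 6 —bump→ 7·10^7 + 7·10^6 + 7·10^5 + 7·10^4 + 7·10^3 + 7·10^2 + 7·10 + 6 = 77777776 —(−1)→ 77777775

40111896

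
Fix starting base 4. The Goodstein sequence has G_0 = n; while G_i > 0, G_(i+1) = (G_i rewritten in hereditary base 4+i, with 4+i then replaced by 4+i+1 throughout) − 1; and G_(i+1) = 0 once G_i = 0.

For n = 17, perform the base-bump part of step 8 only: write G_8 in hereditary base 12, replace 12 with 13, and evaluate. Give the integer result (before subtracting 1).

base 4: 17 = 4^2 + 1; at 5: 5^2 + 1 = 26; next = 25
base 5: 25 = 5^2; at 6: 6^2 = 36; next = 35
base 6: 35 = 5·6 + 5; at 7: 5·7 + 5 = 40; next = 39
base 7: 39 = 5·7 + 4; at 8: 5·8 + 4 = 44; next = 43
base 8: 43 = 5·8 + 3; at 9: 5·9 + 3 = 48; next = 47
base 9: 47 = 5·9 + 2; at 10: 5·10 + 2 = 52; next = 51
base 10: 51 = 5·10 + 1; at 11: 5·11 + 1 = 56; next = 55
base 11: 55 = 5·11; at 12: 5·12 = 60; next = 59

63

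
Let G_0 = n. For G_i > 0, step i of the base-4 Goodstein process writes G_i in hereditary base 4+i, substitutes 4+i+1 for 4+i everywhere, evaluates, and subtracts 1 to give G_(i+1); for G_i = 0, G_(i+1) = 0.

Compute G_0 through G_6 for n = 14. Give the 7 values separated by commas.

14, 16, 18, 20, 21, 22, 23

(0) 14|_4 = 3·4 + 2 ↦ 3·5 + 2|_5 = 17 ⇒ 16
(1) 16|_5 = 3·5 + 1 ↦ 3·6 + 1|_6 = 19 ⇒ 18
(2) 18|_6 = 3·6 ↦ 3·7|_7 = 21 ⇒ 20
(3) 20|_7 = 2·7 + 6 ↦ 2·8 + 6|_8 = 22 ⇒ 21
(4) 21|_8 = 2·8 + 5 ↦ 2·9 + 5|_9 = 23 ⇒ 22
(5) 22|_9 = 2·9 + 4 ↦ 2·10 + 4|_10 = 24 ⇒ 23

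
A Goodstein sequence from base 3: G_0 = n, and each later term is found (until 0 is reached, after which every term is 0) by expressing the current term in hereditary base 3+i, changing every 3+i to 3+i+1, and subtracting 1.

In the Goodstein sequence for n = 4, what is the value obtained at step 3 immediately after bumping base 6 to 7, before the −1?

3

i=0: 4 = 3 + 1 (b=3); 3→4: 4 + 1 = 5; 5−1 = 4
i=1: 4 = 4 (b=4); 4→5: 5 = 5; 5−1 = 4
i=2: 4 = 4 (b=5); 5→6: 4 = 4; 4−1 = 3
i=3: 3 = 3 (b=6); 6→7: 3 = 3; 3−1 = 2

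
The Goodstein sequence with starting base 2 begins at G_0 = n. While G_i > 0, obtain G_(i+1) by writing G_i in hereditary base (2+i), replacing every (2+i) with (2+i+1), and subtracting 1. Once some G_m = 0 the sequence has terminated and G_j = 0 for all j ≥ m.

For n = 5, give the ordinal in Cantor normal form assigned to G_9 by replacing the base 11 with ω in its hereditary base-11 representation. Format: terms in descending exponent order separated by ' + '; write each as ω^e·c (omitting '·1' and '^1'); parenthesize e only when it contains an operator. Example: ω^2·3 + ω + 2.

G_0=5  [base 2] 2^2 + 1  →[2↦3]→  3^3 + 1 = 28  −1 ⇒ G_1=27
G_1=27  [base 3] 3^3  →[3↦4]→  4^4 = 256  −1 ⇒ G_2=255
G_2=255  [base 4] 3·4^3 + 3·4^2 + 3·4 + 3  →[4↦5]→  3·5^3 + 3·5^2 + 3·5 + 3 = 468  −1 ⇒ G_3=467
G_3=467  [base 5] 3·5^3 + 3·5^2 + 3·5 + 2  →[5↦6]→  3·6^3 + 3·6^2 + 3·6 + 2 = 776  −1 ⇒ G_4=775
G_4=775  [base 6] 3·6^3 + 3·6^2 + 3·6 + 1  →[6↦7]→  3·7^3 + 3·7^2 + 3·7 + 1 = 1198  −1 ⇒ G_5=1197
G_5=1197  [base 7] 3·7^3 + 3·7^2 + 3·7  →[7↦8]→  3·8^3 + 3·8^2 + 3·8 = 1752  −1 ⇒ G_6=1751
G_6=1751  [base 8] 3·8^3 + 3·8^2 + 2·8 + 7  →[8↦9]→  3·9^3 + 3·9^2 + 2·9 + 7 = 2455  −1 ⇒ G_7=2454
G_7=2454  [base 9] 3·9^3 + 3·9^2 + 2·9 + 6  →[9↦10]→  3·10^3 + 3·10^2 + 2·10 + 6 = 3326  −1 ⇒ G_8=3325
G_8=3325  [base 10] 3·10^3 + 3·10^2 + 2·10 + 5  →[10↦11]→  3·11^3 + 3·11^2 + 2·11 + 5 = 4383  −1 ⇒ G_9=4382

ω^3·3 + ω^2·3 + ω·2 + 4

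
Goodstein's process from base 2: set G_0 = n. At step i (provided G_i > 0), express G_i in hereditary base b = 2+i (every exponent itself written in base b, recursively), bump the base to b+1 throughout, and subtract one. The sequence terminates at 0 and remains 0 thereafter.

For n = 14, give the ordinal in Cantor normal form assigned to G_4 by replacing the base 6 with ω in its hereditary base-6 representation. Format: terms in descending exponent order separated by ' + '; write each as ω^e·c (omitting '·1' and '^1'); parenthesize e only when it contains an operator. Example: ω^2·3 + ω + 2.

ω^(ω + 1) + ω^5·5 + ω^4·5 + ω^3·5 + ω^2·5 + ω·5 + 5

G_0=14  [base 2] 2^(2 + 1) + 2^2 + 2  →[2↦3]→  3^(3 + 1) + 3^3 + 3 = 111  −1 ⇒ G_1=110
G_1=110  [base 3] 3^(3 + 1) + 3^3 + 2  →[3↦4]→  4^(4 + 1) + 4^4 + 2 = 1282  −1 ⇒ G_2=1281
G_2=1281  [base 4] 4^(4 + 1) + 4^4 + 1  →[4↦5]→  5^(5 + 1) + 5^5 + 1 = 18751  −1 ⇒ G_3=18750
G_3=18750  [base 5] 5^(5 + 1) + 5^5  →[5↦6]→  6^(6 + 1) + 6^6 = 326592  −1 ⇒ G_4=326591
G_4=326591  [base 6] 6^(6 + 1) + 5·6^5 + 5·6^4 + 5·6^3 + 5·6^2 + 5·6 + 5  →[6↦7]→  7^(7 + 1) + 5·7^5 + 5·7^4 + 5·7^3 + 5·7^2 + 5·7 + 5 = 5862841  −1 ⇒ G_5=5862840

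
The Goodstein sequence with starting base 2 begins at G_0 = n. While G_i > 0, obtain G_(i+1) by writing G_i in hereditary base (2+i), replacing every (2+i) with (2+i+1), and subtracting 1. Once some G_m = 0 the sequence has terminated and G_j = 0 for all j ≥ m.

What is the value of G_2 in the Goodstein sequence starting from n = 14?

1281

step 0: 14 = 2^(2 + 1) + 2^2 + 2; sub 3 for 2: 3^(3 + 1) + 3^3 + 3; = 111; G_1 = 111−1 = 110
step 1: 110 = 3^(3 + 1) + 3^3 + 2; sub 4 for 3: 4^(4 + 1) + 4^4 + 2; = 1282; G_2 = 1282−1 = 1281
step 2: 1281 = 4^(4 + 1) + 4^4 + 1; sub 5 for 4: 5^(5 + 1) + 5^5 + 1; = 18751; G_3 = 18751−1 = 18750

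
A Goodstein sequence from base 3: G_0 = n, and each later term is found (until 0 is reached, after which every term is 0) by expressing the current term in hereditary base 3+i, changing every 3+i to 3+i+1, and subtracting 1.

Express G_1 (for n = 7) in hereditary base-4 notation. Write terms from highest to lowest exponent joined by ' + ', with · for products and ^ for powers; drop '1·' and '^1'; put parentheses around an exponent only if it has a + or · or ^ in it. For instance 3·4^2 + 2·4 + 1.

2·4

[0] 7 ≡ 2·3 + 1 (base 3). Lift 4: 9. −1: 8.
[1] 8 ≡ 2·4 (base 4). Lift 5: 10. −1: 9.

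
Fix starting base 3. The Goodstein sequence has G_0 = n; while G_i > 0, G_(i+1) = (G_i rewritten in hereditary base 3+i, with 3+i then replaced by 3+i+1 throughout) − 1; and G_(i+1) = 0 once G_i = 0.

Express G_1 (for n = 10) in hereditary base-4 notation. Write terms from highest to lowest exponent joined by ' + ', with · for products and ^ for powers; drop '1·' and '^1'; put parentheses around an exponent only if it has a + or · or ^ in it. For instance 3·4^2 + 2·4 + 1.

4^2

[0] 10 ≡ 3^2 + 1 (base 3). Lift 4: 17. −1: 16.
[1] 16 ≡ 4^2 (base 4). Lift 5: 25. −1: 24.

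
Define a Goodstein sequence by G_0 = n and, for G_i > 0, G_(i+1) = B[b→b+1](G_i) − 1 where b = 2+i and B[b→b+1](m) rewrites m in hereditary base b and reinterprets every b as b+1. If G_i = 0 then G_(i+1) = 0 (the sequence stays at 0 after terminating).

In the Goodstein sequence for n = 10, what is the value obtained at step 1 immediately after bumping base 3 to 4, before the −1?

G_0 = 10. HB_2(10) = 2^(2 + 1) + 2. Bump = 84. G_1 = 83.
G_1 = 83. HB_3(83) = 3^(3 + 1) + 2. Bump = 1026. G_2 = 1025.

1026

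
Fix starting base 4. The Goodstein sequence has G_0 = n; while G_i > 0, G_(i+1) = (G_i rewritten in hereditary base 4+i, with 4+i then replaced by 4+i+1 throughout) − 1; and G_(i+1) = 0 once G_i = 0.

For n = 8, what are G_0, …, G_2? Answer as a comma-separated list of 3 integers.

8, 9, 9

step 0: 8 = 2·4; sub 5 for 4: 2·5; = 10; G_1 = 10−1 = 9
step 1: 9 = 5 + 4; sub 6 for 5: 6 + 4; = 10; G_2 = 10−1 = 9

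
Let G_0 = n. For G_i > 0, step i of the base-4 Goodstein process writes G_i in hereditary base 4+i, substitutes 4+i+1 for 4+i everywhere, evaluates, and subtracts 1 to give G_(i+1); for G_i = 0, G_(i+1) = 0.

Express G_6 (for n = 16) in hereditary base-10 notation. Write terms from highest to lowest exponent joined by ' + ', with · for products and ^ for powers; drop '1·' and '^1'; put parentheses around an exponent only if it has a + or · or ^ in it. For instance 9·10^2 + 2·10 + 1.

i=0: 16 = 4^2 (b=4); 4→5: 5^2 = 25; 25−1 = 24
i=1: 24 = 4·5 + 4 (b=5); 5→6: 4·6 + 4 = 28; 28−1 = 27
i=2: 27 = 4·6 + 3 (b=6); 6→7: 4·7 + 3 = 31; 31−1 = 30
i=3: 30 = 4·7 + 2 (b=7); 7→8: 4·8 + 2 = 34; 34−1 = 33
i=4: 33 = 4·8 + 1 (b=8); 8→9: 4·9 + 1 = 37; 37−1 = 36
i=5: 36 = 4·9 (b=9); 9→10: 4·10 = 40; 40−1 = 39

3·10 + 9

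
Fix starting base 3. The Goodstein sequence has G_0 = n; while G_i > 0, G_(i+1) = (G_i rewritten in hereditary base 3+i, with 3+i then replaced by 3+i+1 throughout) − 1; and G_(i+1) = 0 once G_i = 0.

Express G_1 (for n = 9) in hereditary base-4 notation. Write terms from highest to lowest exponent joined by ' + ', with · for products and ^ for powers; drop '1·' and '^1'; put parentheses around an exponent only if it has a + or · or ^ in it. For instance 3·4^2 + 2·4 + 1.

3·4 + 3

G_0 = 9. HB_3(9) = 3^2. Bump = 16. G_1 = 15.
G_1 = 15. HB_4(15) = 3·4 + 3. Bump = 18. G_2 = 17.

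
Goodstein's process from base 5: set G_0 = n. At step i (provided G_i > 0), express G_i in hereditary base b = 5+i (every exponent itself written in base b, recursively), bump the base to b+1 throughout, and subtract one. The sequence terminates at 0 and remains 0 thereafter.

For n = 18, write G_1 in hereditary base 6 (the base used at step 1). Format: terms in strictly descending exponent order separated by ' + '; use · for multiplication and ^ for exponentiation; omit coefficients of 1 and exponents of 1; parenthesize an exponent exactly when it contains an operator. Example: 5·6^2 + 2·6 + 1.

step 0: 18 = 3·5 + 3; sub 6 for 5: 3·6 + 3; = 21; G_1 = 21−1 = 20
step 1: 20 = 3·6 + 2; sub 7 for 6: 3·7 + 2; = 23; G_2 = 23−1 = 22

3·6 + 2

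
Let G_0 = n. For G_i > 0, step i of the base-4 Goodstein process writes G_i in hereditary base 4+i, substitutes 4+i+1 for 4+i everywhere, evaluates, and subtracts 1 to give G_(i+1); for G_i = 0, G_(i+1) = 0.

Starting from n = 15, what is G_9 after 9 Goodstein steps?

G_0=15  [base 4] 3·4 + 3  →[4↦5]→  3·5 + 3 = 18  −1 ⇒ G_1=17
G_1=17  [base 5] 3·5 + 2  →[5↦6]→  3·6 + 2 = 20  −1 ⇒ G_2=19
G_2=19  [base 6] 3·6 + 1  →[6↦7]→  3·7 + 1 = 22  −1 ⇒ G_3=21
G_3=21  [base 7] 3·7  →[7↦8]→  3·8 = 24  −1 ⇒ G_4=23
G_4=23  [base 8] 2·8 + 7  →[8↦9]→  2·9 + 7 = 25  −1 ⇒ G_5=24
G_5=24  [base 9] 2·9 + 6  →[9↦10]→  2·10 + 6 = 26  −1 ⇒ G_6=25
G_6=25  [base 10] 2·10 + 5  →[10↦11]→  2·11 + 5 = 27  −1 ⇒ G_7=26
G_7=26  [base 11] 2·11 + 4  →[11↦12]→  2·12 + 4 = 28  −1 ⇒ G_8=27
G_8=27  [base 12] 2·12 + 3  →[12↦13]→  2·13 + 3 = 29  −1 ⇒ G_9=28

28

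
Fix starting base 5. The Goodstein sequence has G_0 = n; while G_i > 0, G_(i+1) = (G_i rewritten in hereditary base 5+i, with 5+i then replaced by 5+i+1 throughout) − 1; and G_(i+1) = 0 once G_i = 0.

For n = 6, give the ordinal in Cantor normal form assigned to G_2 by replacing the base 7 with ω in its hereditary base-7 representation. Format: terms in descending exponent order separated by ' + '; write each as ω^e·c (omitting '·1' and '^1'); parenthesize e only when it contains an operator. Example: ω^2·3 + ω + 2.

6

G_0=6  [base 5] 5 + 1  →[5↦6]→  6 + 1 = 7  −1 ⇒ G_1=6
G_1=6  [base 6] 6  →[6↦7]→  7 = 7  −1 ⇒ G_2=6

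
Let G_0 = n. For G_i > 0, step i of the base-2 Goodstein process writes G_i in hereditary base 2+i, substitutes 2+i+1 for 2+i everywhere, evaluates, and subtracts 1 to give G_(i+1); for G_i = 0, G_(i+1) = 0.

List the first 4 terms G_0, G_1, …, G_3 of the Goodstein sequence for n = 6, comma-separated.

base 2: 6 = 2^2 + 2; at 3: 3^3 + 3 = 30; next = 29
base 3: 29 = 3^3 + 2; at 4: 4^4 + 2 = 258; next = 257
base 4: 257 = 4^4 + 1; at 5: 5^5 + 1 = 3126; next = 3125

6, 29, 257, 3125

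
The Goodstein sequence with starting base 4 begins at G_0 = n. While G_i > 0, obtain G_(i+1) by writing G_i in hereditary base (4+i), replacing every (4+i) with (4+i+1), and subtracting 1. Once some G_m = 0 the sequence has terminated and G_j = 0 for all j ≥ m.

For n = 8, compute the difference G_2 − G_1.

8 —HB4→ 2·4 —bump→ 2·5 = 10 —(−1)→ 9
9 —HB5→ 5 + 4 —bump→ 6 + 4 = 10 —(−1)→ 9

0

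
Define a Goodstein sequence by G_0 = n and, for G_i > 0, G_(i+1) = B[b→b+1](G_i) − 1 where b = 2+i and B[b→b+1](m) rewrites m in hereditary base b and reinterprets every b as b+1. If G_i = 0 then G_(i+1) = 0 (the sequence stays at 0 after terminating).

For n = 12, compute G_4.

280019

(0) 12|_2 = 2^(2 + 1) + 2^2 ↦ 3^(3 + 1) + 3^3|_3 = 108 ⇒ 107
(1) 107|_3 = 3^(3 + 1) + 2·3^2 + 2·3 + 2 ↦ 4^(4 + 1) + 2·4^2 + 2·4 + 2|_4 = 1066 ⇒ 1065
(2) 1065|_4 = 4^(4 + 1) + 2·4^2 + 2·4 + 1 ↦ 5^(5 + 1) + 2·5^2 + 2·5 + 1|_5 = 15686 ⇒ 15685
(3) 15685|_5 = 5^(5 + 1) + 2·5^2 + 2·5 ↦ 6^(6 + 1) + 2·6^2 + 2·6|_6 = 280020 ⇒ 280019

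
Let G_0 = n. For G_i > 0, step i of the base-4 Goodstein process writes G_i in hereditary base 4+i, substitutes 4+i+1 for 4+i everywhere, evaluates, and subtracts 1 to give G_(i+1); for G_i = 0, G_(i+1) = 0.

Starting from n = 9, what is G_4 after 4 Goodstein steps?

11

[0] 9 ≡ 2·4 + 1 (base 4). Lift 5: 11. −1: 10.
[1] 10 ≡ 2·5 (base 5). Lift 6: 12. −1: 11.
[2] 11 ≡ 6 + 5 (base 6). Lift 7: 12. −1: 11.
[3] 11 ≡ 7 + 4 (base 7). Lift 8: 12. −1: 11.
[4] 11 ≡ 8 + 3 (base 8). Lift 9: 12. −1: 11.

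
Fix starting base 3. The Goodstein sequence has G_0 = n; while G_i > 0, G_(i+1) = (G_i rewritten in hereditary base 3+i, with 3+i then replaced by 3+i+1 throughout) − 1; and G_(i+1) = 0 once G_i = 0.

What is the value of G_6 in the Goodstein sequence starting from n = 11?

step 0: 11 = 3^2 + 2; sub 4 for 3: 4^2 + 2; = 18; G_1 = 18−1 = 17
step 1: 17 = 4^2 + 1; sub 5 for 4: 5^2 + 1; = 26; G_2 = 26−1 = 25
step 2: 25 = 5^2; sub 6 for 5: 6^2; = 36; G_3 = 36−1 = 35
step 3: 35 = 5·6 + 5; sub 7 for 6: 5·7 + 5; = 40; G_4 = 40−1 = 39
step 4: 39 = 5·7 + 4; sub 8 for 7: 5·8 + 4; = 44; G_5 = 44−1 = 43
step 5: 43 = 5·8 + 3; sub 9 for 8: 5·9 + 3; = 48; G_6 = 48−1 = 47
step 6: 47 = 5·9 + 2; sub 10 for 9: 5·10 + 2; = 52; G_7 = 52−1 = 51

47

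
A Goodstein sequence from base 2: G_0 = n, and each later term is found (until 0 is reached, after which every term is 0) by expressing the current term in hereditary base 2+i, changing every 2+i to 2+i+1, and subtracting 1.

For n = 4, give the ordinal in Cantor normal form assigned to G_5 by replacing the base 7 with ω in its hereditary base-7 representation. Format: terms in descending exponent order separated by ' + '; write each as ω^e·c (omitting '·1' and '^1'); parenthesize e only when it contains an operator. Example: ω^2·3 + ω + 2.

[0] 4 ≡ 2^2 (base 2). Lift 3: 27. −1: 26.
[1] 26 ≡ 2·3^2 + 2·3 + 2 (base 3). Lift 4: 42. −1: 41.
[2] 41 ≡ 2·4^2 + 2·4 + 1 (base 4). Lift 5: 61. −1: 60.
[3] 60 ≡ 2·5^2 + 2·5 (base 5). Lift 6: 84. −1: 83.
[4] 83 ≡ 2·6^2 + 6 + 5 (base 6). Lift 7: 110. −1: 109.
[5] 109 ≡ 2·7^2 + 7 + 4 (base 7). Lift 8: 140. −1: 139.

ω^2·2 + ω + 4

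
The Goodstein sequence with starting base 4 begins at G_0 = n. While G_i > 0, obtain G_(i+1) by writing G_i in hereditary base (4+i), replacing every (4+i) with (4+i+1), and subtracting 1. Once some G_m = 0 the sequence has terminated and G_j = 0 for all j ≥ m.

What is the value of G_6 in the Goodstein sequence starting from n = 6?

[0] 6 ≡ 4 + 2 (base 4). Lift 5: 7. −1: 6.
[1] 6 ≡ 5 + 1 (base 5). Lift 6: 7. −1: 6.
[2] 6 ≡ 6 (base 6). Lift 7: 7. −1: 6.
[3] 6 ≡ 6 (base 7). Lift 8: 6. −1: 5.
[4] 5 ≡ 5 (base 8). Lift 9: 5. −1: 4.
[5] 4 ≡ 4 (base 9). Lift 10: 4. −1: 3.
[6] 3 ≡ 3 (base 10). Lift 11: 3. −1: 2.

3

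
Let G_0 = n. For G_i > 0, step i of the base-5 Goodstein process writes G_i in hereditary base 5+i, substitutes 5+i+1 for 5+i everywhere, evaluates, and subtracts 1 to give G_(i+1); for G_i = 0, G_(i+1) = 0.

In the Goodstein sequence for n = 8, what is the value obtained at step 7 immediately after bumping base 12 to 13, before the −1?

5

i=0: 8 = 5 + 3 (b=5); 5→6: 6 + 3 = 9; 9−1 = 8
i=1: 8 = 6 + 2 (b=6); 6→7: 7 + 2 = 9; 9−1 = 8
i=2: 8 = 7 + 1 (b=7); 7→8: 8 + 1 = 9; 9−1 = 8
i=3: 8 = 8 (b=8); 8→9: 9 = 9; 9−1 = 8
i=4: 8 = 8 (b=9); 9→10: 8 = 8; 8−1 = 7
i=5: 7 = 7 (b=10); 10→11: 7 = 7; 7−1 = 6
i=6: 6 = 6 (b=11); 11→12: 6 = 6; 6−1 = 5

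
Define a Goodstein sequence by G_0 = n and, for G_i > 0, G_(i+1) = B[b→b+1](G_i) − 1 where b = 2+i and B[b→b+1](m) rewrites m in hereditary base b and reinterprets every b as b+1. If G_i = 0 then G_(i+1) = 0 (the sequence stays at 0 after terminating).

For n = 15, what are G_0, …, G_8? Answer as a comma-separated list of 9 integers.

i=0: 15 = 2^(2 + 1) + 2^2 + 2 + 1 (b=2); 2→3: 3^(3 + 1) + 3^3 + 3 + 1 = 112; 112−1 = 111
i=1: 111 = 3^(3 + 1) + 3^3 + 3 (b=3); 3→4: 4^(4 + 1) + 4^4 + 4 = 1284; 1284−1 = 1283
i=2: 1283 = 4^(4 + 1) + 4^4 + 3 (b=4); 4→5: 5^(5 + 1) + 5^5 + 3 = 18753; 18753−1 = 18752
i=3: 18752 = 5^(5 + 1) + 5^5 + 2 (b=5); 5→6: 6^(6 + 1) + 6^6 + 2 = 326594; 326594−1 = 326593
i=4: 326593 = 6^(6 + 1) + 6^6 + 1 (b=6); 6→7: 7^(7 + 1) + 7^7 + 1 = 6588345; 6588345−1 = 6588344
i=5: 6588344 = 7^(7 + 1) + 7^7 (b=7); 7→8: 8^(8 + 1) + 8^8 = 150994944; 150994944−1 = 150994943
i=6: 150994943 = 8^(8 + 1) + 7·8^7 + 7·8^6 + 7·8^5 + 7·8^4 + 7·8^3 + 7·8^2 + 7·8 + 7 (b=8); 8→9: 9^(9 + 1) + 7·9^7 + 7·9^6 + 7·9^5 + 7·9^4 + 7·9^3 + 7·9^2 + 7·9 + 7 = 3524450281; 3524450281−1 = 3524450280
i=7: 3524450280 = 9^(9 + 1) + 7·9^7 + 7·9^6 + 7·9^5 + 7·9^4 + 7·9^3 + 7·9^2 + 7·9 + 6 (b=9); 9→10: 10^(10 + 1) + 7·10^7 + 7·10^6 + 7·10^5 + 7·10^4 + 7·10^3 + 7·10^2 + 7·10 + 6 = 100077777776; 100077777776−1 = 100077777775

15, 111, 1283, 18752, 326593, 6588344, 150994943, 3524450280, 100077777775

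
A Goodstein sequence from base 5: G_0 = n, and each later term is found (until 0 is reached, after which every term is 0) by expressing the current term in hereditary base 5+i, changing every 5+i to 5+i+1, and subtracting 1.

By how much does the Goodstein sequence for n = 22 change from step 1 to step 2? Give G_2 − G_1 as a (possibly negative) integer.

3

G_0=22  [base 5] 4·5 + 2  →[5↦6]→  4·6 + 2 = 26  −1 ⇒ G_1=25
G_1=25  [base 6] 4·6 + 1  →[6↦7]→  4·7 + 1 = 29  −1 ⇒ G_2=28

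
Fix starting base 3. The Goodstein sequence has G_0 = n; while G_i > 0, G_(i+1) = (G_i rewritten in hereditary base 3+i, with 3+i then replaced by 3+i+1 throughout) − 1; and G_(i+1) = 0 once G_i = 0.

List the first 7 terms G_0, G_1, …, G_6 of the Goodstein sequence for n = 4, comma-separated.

4, 4, 4, 3, 2, 1, 0

base 3: 4 = 3 + 1; at 4: 4 + 1 = 5; next = 4
base 4: 4 = 4; at 5: 5 = 5; next = 4
base 5: 4 = 4; at 6: 4 = 4; next = 3
base 6: 3 = 3; at 7: 3 = 3; next = 2
base 7: 2 = 2; at 8: 2 = 2; next = 1
base 8: 1 = 1; at 9: 1 = 1; next = 0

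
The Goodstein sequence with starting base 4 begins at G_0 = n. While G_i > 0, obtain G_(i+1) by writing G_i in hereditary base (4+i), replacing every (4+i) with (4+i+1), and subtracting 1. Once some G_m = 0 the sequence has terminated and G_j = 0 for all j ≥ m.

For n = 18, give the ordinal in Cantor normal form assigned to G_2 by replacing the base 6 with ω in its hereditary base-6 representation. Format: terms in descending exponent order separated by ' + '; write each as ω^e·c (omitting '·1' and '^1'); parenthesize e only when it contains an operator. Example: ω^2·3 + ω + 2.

ω^2

[0] 18 ≡ 4^2 + 2 (base 4). Lift 5: 27. −1: 26.
[1] 26 ≡ 5^2 + 1 (base 5). Lift 6: 37. −1: 36.
[2] 36 ≡ 6^2 (base 6). Lift 7: 49. −1: 48.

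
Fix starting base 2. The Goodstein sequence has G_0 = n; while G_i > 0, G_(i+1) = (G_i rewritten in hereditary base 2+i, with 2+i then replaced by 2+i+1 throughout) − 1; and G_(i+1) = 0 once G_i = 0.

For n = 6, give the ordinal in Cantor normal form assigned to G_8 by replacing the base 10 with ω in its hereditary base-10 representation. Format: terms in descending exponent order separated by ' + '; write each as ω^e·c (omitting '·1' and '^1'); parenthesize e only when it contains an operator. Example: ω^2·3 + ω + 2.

ω^5·5 + ω^4·5 + ω^3·5 + ω^2·5 + ω·5 + 1

G_0=6  [base 2] 2^2 + 2  →[2↦3]→  3^3 + 3 = 30  −1 ⇒ G_1=29
G_1=29  [base 3] 3^3 + 2  →[3↦4]→  4^4 + 2 = 258  −1 ⇒ G_2=257
G_2=257  [base 4] 4^4 + 1  →[4↦5]→  5^5 + 1 = 3126  −1 ⇒ G_3=3125
G_3=3125  [base 5] 5^5  →[5↦6]→  6^6 = 46656  −1 ⇒ G_4=46655
G_4=46655  [base 6] 5·6^5 + 5·6^4 + 5·6^3 + 5·6^2 + 5·6 + 5  →[6↦7]→  5·7^5 + 5·7^4 + 5·7^3 + 5·7^2 + 5·7 + 5 = 98040  −1 ⇒ G_5=98039
G_5=98039  [base 7] 5·7^5 + 5·7^4 + 5·7^3 + 5·7^2 + 5·7 + 4  →[7↦8]→  5·8^5 + 5·8^4 + 5·8^3 + 5·8^2 + 5·8 + 4 = 187244  −1 ⇒ G_6=187243
G_6=187243  [base 8] 5·8^5 + 5·8^4 + 5·8^3 + 5·8^2 + 5·8 + 3  →[8↦9]→  5·9^5 + 5·9^4 + 5·9^3 + 5·9^2 + 5·9 + 3 = 332148  −1 ⇒ G_7=332147
G_7=332147  [base 9] 5·9^5 + 5·9^4 + 5·9^3 + 5·9^2 + 5·9 + 2  →[9↦10]→  5·10^5 + 5·10^4 + 5·10^3 + 5·10^2 + 5·10 + 2 = 555552  −1 ⇒ G_8=555551
G_8=555551  [base 10] 5·10^5 + 5·10^4 + 5·10^3 + 5·10^2 + 5·10 + 1  →[10↦11]→  5·11^5 + 5·11^4 + 5·11^3 + 5·11^2 + 5·11 + 1 = 885776  −1 ⇒ G_9=885775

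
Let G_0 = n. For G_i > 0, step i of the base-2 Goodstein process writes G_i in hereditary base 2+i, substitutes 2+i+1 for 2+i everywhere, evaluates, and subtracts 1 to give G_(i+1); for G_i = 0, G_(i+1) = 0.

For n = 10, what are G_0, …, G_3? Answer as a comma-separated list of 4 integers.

[0] 10 ≡ 2^(2 + 1) + 2 (base 2). Lift 3: 84. −1: 83.
[1] 83 ≡ 3^(3 + 1) + 2 (base 3). Lift 4: 1026. −1: 1025.
[2] 1025 ≡ 4^(4 + 1) + 1 (base 4). Lift 5: 15626. −1: 15625.

10, 83, 1025, 15625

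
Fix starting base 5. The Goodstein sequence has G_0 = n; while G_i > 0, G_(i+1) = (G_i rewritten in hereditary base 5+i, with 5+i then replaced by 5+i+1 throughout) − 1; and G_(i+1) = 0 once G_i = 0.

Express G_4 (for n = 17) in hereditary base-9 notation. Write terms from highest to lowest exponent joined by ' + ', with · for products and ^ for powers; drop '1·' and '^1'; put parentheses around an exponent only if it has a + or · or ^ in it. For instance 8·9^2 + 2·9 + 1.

2·9 + 6

17 —HB5→ 3·5 + 2 —bump→ 3·6 + 2 = 20 —(−1)→ 19
19 —HB6→ 3·6 + 1 —bump→ 3·7 + 1 = 22 —(−1)→ 21
21 —HB7→ 3·7 —bump→ 3·8 = 24 —(−1)→ 23
23 —HB8→ 2·8 + 7 —bump→ 2·9 + 7 = 25 —(−1)→ 24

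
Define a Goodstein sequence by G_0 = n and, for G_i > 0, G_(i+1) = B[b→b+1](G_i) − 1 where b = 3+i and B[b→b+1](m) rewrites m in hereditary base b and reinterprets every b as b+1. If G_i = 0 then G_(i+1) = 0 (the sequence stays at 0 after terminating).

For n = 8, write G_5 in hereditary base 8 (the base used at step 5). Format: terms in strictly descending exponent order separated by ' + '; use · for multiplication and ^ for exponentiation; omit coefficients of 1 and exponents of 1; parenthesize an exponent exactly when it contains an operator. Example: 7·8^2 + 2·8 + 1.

8 + 3

base 3: 8 = 2·3 + 2; at 4: 2·4 + 2 = 10; next = 9
base 4: 9 = 2·4 + 1; at 5: 2·5 + 1 = 11; next = 10
base 5: 10 = 2·5; at 6: 2·6 = 12; next = 11
base 6: 11 = 6 + 5; at 7: 7 + 5 = 12; next = 11
base 7: 11 = 7 + 4; at 8: 8 + 4 = 12; next = 11
base 8: 11 = 8 + 3; at 9: 9 + 3 = 12; next = 11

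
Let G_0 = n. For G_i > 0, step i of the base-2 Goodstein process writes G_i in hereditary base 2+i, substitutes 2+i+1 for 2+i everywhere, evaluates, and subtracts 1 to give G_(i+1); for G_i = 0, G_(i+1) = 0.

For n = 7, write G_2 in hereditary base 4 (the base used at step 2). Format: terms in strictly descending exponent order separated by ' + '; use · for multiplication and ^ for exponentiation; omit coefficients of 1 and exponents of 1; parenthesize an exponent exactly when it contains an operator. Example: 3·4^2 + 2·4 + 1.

[0] 7 ≡ 2^2 + 2 + 1 (base 2). Lift 3: 31. −1: 30.
[1] 30 ≡ 3^3 + 3 (base 3). Lift 4: 260. −1: 259.
[2] 259 ≡ 4^4 + 3 (base 4). Lift 5: 3128. −1: 3127.

4^4 + 3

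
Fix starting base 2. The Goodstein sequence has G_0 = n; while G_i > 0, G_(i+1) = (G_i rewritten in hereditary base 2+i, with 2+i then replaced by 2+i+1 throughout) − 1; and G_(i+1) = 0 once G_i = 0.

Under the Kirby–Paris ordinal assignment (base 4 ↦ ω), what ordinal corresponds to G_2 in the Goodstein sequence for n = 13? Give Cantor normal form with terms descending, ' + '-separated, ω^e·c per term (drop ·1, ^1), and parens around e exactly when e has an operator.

G_0=13  [base 2] 2^(2 + 1) + 2^2 + 1  →[2↦3]→  3^(3 + 1) + 3^3 + 1 = 109  −1 ⇒ G_1=108
G_1=108  [base 3] 3^(3 + 1) + 3^3  →[3↦4]→  4^(4 + 1) + 4^4 = 1280  −1 ⇒ G_2=1279
G_2=1279  [base 4] 4^(4 + 1) + 3·4^3 + 3·4^2 + 3·4 + 3  →[4↦5]→  5^(5 + 1) + 3·5^3 + 3·5^2 + 3·5 + 3 = 16093  −1 ⇒ G_3=16092

ω^(ω + 1) + ω^3·3 + ω^2·3 + ω·3 + 3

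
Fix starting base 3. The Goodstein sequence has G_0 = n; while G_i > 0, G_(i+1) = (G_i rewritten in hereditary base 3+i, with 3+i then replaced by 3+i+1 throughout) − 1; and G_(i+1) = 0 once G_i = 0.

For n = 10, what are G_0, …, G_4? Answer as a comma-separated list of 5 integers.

10, 16, 24, 27, 30

G_0=10  [base 3] 3^2 + 1  →[3↦4]→  4^2 + 1 = 17  −1 ⇒ G_1=16
G_1=16  [base 4] 4^2  →[4↦5]→  5^2 = 25  −1 ⇒ G_2=24
G_2=24  [base 5] 4·5 + 4  →[5↦6]→  4·6 + 4 = 28  −1 ⇒ G_3=27
G_3=27  [base 6] 4·6 + 3  →[6↦7]→  4·7 + 3 = 31  −1 ⇒ G_4=30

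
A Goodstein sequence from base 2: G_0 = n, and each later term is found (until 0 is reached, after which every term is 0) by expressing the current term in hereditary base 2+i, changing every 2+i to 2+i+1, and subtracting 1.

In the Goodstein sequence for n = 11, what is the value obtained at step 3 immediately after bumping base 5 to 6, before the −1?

11 —HB2→ 2^(2 + 1) + 2 + 1 —bump→ 3^(3 + 1) + 3 + 1 = 85 —(−1)→ 84
84 —HB3→ 3^(3 + 1) + 3 —bump→ 4^(4 + 1) + 4 = 1028 —(−1)→ 1027
1027 —HB4→ 4^(4 + 1) + 3 —bump→ 5^(5 + 1) + 3 = 15628 —(−1)→ 15627
15627 —HB5→ 5^(5 + 1) + 2 —bump→ 6^(6 + 1) + 2 = 279938 —(−1)→ 279937

279938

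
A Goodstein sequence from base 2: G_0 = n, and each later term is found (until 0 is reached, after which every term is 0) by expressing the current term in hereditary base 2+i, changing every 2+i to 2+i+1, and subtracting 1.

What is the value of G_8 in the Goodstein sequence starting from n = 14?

14 —HB2→ 2^(2 + 1) + 2^2 + 2 —bump→ 3^(3 + 1) + 3^3 + 3 = 111 —(−1)→ 110
110 —HB3→ 3^(3 + 1) + 3^3 + 2 —bump→ 4^(4 + 1) + 4^4 + 2 = 1282 —(−1)→ 1281
1281 —HB4→ 4^(4 + 1) + 4^4 + 1 —bump→ 5^(5 + 1) + 5^5 + 1 = 18751 —(−1)→ 18750
18750 —HB5→ 5^(5 + 1) + 5^5 —bump→ 6^(6 + 1) + 6^6 = 326592 —(−1)→ 326591
326591 —HB6→ 6^(6 + 1) + 5·6^5 + 5·6^4 + 5·6^3 + 5·6^2 + 5·6 + 5 —bump→ 7^(7 + 1) + 5·7^5 + 5·7^4 + 5·7^3 + 5·7^2 + 5·7 + 5 = 5862841 —(−1)→ 5862840
5862840 —HB7→ 7^(7 + 1) + 5·7^5 + 5·7^4 + 5·7^3 + 5·7^2 + 5·7 + 4 —bump→ 8^(8 + 1) + 5·8^5 + 5·8^4 + 5·8^3 + 5·8^2 + 5·8 + 4 = 134404972 —(−1)→ 134404971
134404971 —HB8→ 8^(8 + 1) + 5·8^5 + 5·8^4 + 5·8^3 + 5·8^2 + 5·8 + 3 —bump→ 9^(9 + 1) + 5·9^5 + 5·9^4 + 5·9^3 + 5·9^2 + 5·9 + 3 = 3487116549 —(−1)→ 3487116548
3487116548 —HB9→ 9^(9 + 1) + 5·9^5 + 5·9^4 + 5·9^3 + 5·9^2 + 5·9 + 2 —bump→ 10^(10 + 1) + 5·10^5 + 5·10^4 + 5·10^3 + 5·10^2 + 5·10 + 2 = 100000555552 —(−1)→ 100000555551

100000555551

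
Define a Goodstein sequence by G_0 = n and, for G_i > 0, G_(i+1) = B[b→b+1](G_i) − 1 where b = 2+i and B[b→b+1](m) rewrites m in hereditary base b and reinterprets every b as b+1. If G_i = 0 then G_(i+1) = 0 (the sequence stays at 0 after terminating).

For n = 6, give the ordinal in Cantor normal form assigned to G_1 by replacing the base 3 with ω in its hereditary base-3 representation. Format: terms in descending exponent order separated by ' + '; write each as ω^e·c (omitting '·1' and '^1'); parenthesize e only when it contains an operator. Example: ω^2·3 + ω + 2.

ω^ω + 2

i=0: 6 = 2^2 + 2 (b=2); 2→3: 3^3 + 3 = 30; 30−1 = 29
i=1: 29 = 3^3 + 2 (b=3); 3→4: 4^4 + 2 = 258; 258−1 = 257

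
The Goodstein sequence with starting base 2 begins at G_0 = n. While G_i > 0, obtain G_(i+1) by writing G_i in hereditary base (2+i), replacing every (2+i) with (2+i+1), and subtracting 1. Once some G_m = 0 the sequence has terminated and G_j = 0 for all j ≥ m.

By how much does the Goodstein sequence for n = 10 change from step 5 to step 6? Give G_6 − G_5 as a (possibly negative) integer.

79857569

10 —HB2→ 2^(2 + 1) + 2 —bump→ 3^(3 + 1) + 3 = 84 —(−1)→ 83
83 —HB3→ 3^(3 + 1) + 2 —bump→ 4^(4 + 1) + 2 = 1026 —(−1)→ 1025
1025 —HB4→ 4^(4 + 1) + 1 —bump→ 5^(5 + 1) + 1 = 15626 —(−1)→ 15625
15625 —HB5→ 5^(5 + 1) —bump→ 6^(6 + 1) = 279936 —(−1)→ 279935
279935 —HB6→ 5·6^6 + 5·6^5 + 5·6^4 + 5·6^3 + 5·6^2 + 5·6 + 5 —bump→ 5·7^7 + 5·7^5 + 5·7^4 + 5·7^3 + 5·7^2 + 5·7 + 5 = 4215755 —(−1)→ 4215754
4215754 —HB7→ 5·7^7 + 5·7^5 + 5·7^4 + 5·7^3 + 5·7^2 + 5·7 + 4 —bump→ 5·8^8 + 5·8^5 + 5·8^4 + 5·8^3 + 5·8^2 + 5·8 + 4 = 84073324 —(−1)→ 84073323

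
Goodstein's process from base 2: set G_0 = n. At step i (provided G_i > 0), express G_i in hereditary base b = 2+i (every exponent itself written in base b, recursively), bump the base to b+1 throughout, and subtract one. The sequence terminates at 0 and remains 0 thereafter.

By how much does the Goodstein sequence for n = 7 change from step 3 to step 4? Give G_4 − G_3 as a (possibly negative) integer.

43530

step 0: 7 = 2^2 + 2 + 1; sub 3 for 2: 3^3 + 3 + 1; = 31; G_1 = 31−1 = 30
step 1: 30 = 3^3 + 3; sub 4 for 3: 4^4 + 4; = 260; G_2 = 260−1 = 259
step 2: 259 = 4^4 + 3; sub 5 for 4: 5^5 + 3; = 3128; G_3 = 3128−1 = 3127
step 3: 3127 = 5^5 + 2; sub 6 for 5: 6^6 + 2; = 46658; G_4 = 46658−1 = 46657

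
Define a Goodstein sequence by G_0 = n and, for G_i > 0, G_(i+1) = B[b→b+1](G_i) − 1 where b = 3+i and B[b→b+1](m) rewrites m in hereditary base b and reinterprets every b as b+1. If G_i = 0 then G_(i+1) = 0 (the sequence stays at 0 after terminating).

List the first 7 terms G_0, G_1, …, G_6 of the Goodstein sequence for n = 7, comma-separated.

G_0 = 7. HB_3(7) = 2·3 + 1. Bump = 9. G_1 = 8.
G_1 = 8. HB_4(8) = 2·4. Bump = 10. G_2 = 9.
G_2 = 9. HB_5(9) = 5 + 4. Bump = 10. G_3 = 9.
G_3 = 9. HB_6(9) = 6 + 3. Bump = 10. G_4 = 9.
G_4 = 9. HB_7(9) = 7 + 2. Bump = 10. G_5 = 9.
G_5 = 9. HB_8(9) = 8 + 1. Bump = 10. G_6 = 9.

7, 8, 9, 9, 9, 9, 9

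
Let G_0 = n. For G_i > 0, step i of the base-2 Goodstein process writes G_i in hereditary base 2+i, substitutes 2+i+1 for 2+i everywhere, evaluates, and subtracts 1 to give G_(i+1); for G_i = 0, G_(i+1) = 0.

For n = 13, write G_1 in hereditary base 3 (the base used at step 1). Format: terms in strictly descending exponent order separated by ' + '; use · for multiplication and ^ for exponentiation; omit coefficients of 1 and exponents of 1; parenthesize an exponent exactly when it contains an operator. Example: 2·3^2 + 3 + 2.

base 2: 13 = 2^(2 + 1) + 2^2 + 1; at 3: 3^(3 + 1) + 3^3 + 1 = 109; next = 108
base 3: 108 = 3^(3 + 1) + 3^3; at 4: 4^(4 + 1) + 4^4 = 1280; next = 1279

3^(3 + 1) + 3^3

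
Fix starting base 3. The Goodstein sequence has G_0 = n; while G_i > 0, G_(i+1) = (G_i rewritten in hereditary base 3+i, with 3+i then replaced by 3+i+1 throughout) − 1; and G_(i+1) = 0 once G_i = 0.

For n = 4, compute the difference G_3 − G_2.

-1

base 3: 4 = 3 + 1; at 4: 4 + 1 = 5; next = 4
base 4: 4 = 4; at 5: 5 = 5; next = 4
base 5: 4 = 4; at 6: 4 = 4; next = 3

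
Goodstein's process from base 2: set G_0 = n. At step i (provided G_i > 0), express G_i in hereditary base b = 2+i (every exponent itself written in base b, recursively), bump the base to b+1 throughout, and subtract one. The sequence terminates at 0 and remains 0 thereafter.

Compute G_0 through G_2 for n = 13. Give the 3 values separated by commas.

i=0: 13 = 2^(2 + 1) + 2^2 + 1 (b=2); 2→3: 3^(3 + 1) + 3^3 + 1 = 109; 109−1 = 108
i=1: 108 = 3^(3 + 1) + 3^3 (b=3); 3→4: 4^(4 + 1) + 4^4 = 1280; 1280−1 = 1279

13, 108, 1279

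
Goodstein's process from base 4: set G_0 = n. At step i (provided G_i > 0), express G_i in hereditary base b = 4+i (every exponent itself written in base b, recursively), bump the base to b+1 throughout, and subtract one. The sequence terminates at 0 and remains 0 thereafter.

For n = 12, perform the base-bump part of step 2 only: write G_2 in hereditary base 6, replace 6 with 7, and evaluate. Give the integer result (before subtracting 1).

17

step 0: 12 = 3·4; sub 5 for 4: 3·5; = 15; G_1 = 15−1 = 14
step 1: 14 = 2·5 + 4; sub 6 for 5: 2·6 + 4; = 16; G_2 = 16−1 = 15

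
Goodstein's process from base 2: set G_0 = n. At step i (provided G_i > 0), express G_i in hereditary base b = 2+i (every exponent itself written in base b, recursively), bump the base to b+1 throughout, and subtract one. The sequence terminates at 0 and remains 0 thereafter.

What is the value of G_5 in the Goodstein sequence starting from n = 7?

823543

(0) 7|_2 = 2^2 + 2 + 1 ↦ 3^3 + 3 + 1|_3 = 31 ⇒ 30
(1) 30|_3 = 3^3 + 3 ↦ 4^4 + 4|_4 = 260 ⇒ 259
(2) 259|_4 = 4^4 + 3 ↦ 5^5 + 3|_5 = 3128 ⇒ 3127
(3) 3127|_5 = 5^5 + 2 ↦ 6^6 + 2|_6 = 46658 ⇒ 46657
(4) 46657|_6 = 6^6 + 1 ↦ 7^7 + 1|_7 = 823544 ⇒ 823543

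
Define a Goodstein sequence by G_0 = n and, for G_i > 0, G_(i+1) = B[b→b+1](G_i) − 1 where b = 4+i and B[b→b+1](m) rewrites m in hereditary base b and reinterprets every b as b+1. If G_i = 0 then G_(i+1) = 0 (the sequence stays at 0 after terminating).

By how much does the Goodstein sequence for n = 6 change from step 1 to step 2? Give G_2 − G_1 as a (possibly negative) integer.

G_0=6  [base 4] 4 + 2  →[4↦5]→  5 + 2 = 7  −1 ⇒ G_1=6
G_1=6  [base 5] 5 + 1  →[5↦6]→  6 + 1 = 7  −1 ⇒ G_2=6

0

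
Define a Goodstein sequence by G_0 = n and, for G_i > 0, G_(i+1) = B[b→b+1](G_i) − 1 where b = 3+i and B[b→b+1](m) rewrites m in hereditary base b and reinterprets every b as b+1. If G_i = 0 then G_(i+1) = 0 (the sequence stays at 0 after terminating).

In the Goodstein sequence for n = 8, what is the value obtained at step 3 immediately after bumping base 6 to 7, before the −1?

12

(0) 8|_3 = 2·3 + 2 ↦ 2·4 + 2|_4 = 10 ⇒ 9
(1) 9|_4 = 2·4 + 1 ↦ 2·5 + 1|_5 = 11 ⇒ 10
(2) 10|_5 = 2·5 ↦ 2·6|_6 = 12 ⇒ 11
(3) 11|_6 = 6 + 5 ↦ 7 + 5|_7 = 12 ⇒ 11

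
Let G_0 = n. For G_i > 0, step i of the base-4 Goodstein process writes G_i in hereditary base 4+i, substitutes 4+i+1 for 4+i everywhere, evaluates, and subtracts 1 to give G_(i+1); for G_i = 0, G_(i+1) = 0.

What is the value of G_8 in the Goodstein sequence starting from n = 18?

(0) 18|_4 = 4^2 + 2 ↦ 5^2 + 2|_5 = 27 ⇒ 26
(1) 26|_5 = 5^2 + 1 ↦ 6^2 + 1|_6 = 37 ⇒ 36
(2) 36|_6 = 6^2 ↦ 7^2|_7 = 49 ⇒ 48
(3) 48|_7 = 6·7 + 6 ↦ 6·8 + 6|_8 = 54 ⇒ 53
(4) 53|_8 = 6·8 + 5 ↦ 6·9 + 5|_9 = 59 ⇒ 58
(5) 58|_9 = 6·9 + 4 ↦ 6·10 + 4|_10 = 64 ⇒ 63
(6) 63|_10 = 6·10 + 3 ↦ 6·11 + 3|_11 = 69 ⇒ 68
(7) 68|_11 = 6·11 + 2 ↦ 6·12 + 2|_12 = 74 ⇒ 73

73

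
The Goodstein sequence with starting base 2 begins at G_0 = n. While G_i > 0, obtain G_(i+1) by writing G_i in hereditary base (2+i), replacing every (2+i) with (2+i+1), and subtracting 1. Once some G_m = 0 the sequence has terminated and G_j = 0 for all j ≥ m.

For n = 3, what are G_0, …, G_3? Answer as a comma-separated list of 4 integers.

3, 3, 3, 2

[0] 3 ≡ 2 + 1 (base 2). Lift 3: 4. −1: 3.
[1] 3 ≡ 3 (base 3). Lift 4: 4. −1: 3.
[2] 3 ≡ 3 (base 4). Lift 5: 3. −1: 2.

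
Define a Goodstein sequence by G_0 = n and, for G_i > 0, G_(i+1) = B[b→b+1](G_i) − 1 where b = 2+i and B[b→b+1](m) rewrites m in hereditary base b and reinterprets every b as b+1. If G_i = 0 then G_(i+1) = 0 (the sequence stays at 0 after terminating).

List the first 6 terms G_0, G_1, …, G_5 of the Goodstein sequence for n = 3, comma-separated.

3, 3, 3, 2, 1, 0

(0) 3|_2 = 2 + 1 ↦ 3 + 1|_3 = 4 ⇒ 3
(1) 3|_3 = 3 ↦ 4|_4 = 4 ⇒ 3
(2) 3|_4 = 3 ↦ 3|_5 = 3 ⇒ 2
(3) 2|_5 = 2 ↦ 2|_6 = 2 ⇒ 1
(4) 1|_6 = 1 ↦ 1|_7 = 1 ⇒ 0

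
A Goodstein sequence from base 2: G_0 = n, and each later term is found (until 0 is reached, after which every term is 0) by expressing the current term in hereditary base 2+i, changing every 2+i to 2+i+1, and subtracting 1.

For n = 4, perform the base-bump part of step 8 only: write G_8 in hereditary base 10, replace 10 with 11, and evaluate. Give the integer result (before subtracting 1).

254

step 0: 4 = 2^2; sub 3 for 2: 3^3; = 27; G_1 = 27−1 = 26
step 1: 26 = 2·3^2 + 2·3 + 2; sub 4 for 3: 2·4^2 + 2·4 + 2; = 42; G_2 = 42−1 = 41
step 2: 41 = 2·4^2 + 2·4 + 1; sub 5 for 4: 2·5^2 + 2·5 + 1; = 61; G_3 = 61−1 = 60
step 3: 60 = 2·5^2 + 2·5; sub 6 for 5: 2·6^2 + 2·6; = 84; G_4 = 84−1 = 83
step 4: 83 = 2·6^2 + 6 + 5; sub 7 for 6: 2·7^2 + 7 + 5; = 110; G_5 = 110−1 = 109
step 5: 109 = 2·7^2 + 7 + 4; sub 8 for 7: 2·8^2 + 8 + 4; = 140; G_6 = 140−1 = 139
step 6: 139 = 2·8^2 + 8 + 3; sub 9 for 8: 2·9^2 + 9 + 3; = 174; G_7 = 174−1 = 173
step 7: 173 = 2·9^2 + 9 + 2; sub 10 for 9: 2·10^2 + 10 + 2; = 212; G_8 = 212−1 = 211
step 8: 211 = 2·10^2 + 10 + 1; sub 11 for 10: 2·11^2 + 11 + 1; = 254; G_9 = 254−1 = 253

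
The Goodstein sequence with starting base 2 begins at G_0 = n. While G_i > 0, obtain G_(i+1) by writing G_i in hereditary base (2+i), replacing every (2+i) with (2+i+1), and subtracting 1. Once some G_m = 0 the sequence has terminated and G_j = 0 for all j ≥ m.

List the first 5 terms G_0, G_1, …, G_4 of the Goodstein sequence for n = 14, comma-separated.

14, 110, 1281, 18750, 326591

base 2: 14 = 2^(2 + 1) + 2^2 + 2; at 3: 3^(3 + 1) + 3^3 + 3 = 111; next = 110
base 3: 110 = 3^(3 + 1) + 3^3 + 2; at 4: 4^(4 + 1) + 4^4 + 2 = 1282; next = 1281
base 4: 1281 = 4^(4 + 1) + 4^4 + 1; at 5: 5^(5 + 1) + 5^5 + 1 = 18751; next = 18750
base 5: 18750 = 5^(5 + 1) + 5^5; at 6: 6^(6 + 1) + 6^6 = 326592; next = 326591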